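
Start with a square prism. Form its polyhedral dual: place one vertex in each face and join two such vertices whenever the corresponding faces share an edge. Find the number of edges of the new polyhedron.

12

The base solid has V = 8, E = 12, F = 6.
The dual swaps V and F and preserves E: V′ = F = 6, E′ = E = 12, F′ = V = 8.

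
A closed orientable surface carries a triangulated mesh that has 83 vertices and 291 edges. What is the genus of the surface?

Every face is a triangle and each edge borders two faces, so 3F = 2·291, giving F = 194.
χ = V − E + F = 83 − 291 + 194 = -14.
For a closed orientable surface χ = 2 − 2g, so g = (2 − (-14))/2 = 8.

8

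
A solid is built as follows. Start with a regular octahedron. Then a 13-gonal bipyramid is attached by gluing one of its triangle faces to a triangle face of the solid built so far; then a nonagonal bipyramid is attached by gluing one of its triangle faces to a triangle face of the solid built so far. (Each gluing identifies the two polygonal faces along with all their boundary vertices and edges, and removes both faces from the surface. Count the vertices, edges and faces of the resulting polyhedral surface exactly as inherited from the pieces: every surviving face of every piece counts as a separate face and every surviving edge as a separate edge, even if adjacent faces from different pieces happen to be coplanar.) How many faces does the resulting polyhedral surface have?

A regular octahedron: V=6, E=12, F=8.
Attach a 13-gonal bipyramid (V=15, E=39, F=26) along a 3-gon: merge 3 vertices and 3 edges, delete both glued faces → V=18, E=48, F=32.
Attach a nonagonal bipyramid (V=11, E=27, F=18) along a 3-gon: merge 3 vertices and 3 edges, delete both glued faces → V=26, E=72, F=48.
Check: V − E + F = 26 − 72 + 48 = 2.

48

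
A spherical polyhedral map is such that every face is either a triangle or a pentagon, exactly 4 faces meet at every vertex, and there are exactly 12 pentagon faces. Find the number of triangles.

Let x be the number of triangles; then F = 12 + x.
Edge–face incidences: 2E = 5·12 + 3·x = 60 + 3x.
Every vertex has degree 4, so 4V = 2E.
Euler: V − E + F = 2 ⇒ (2E)/4 − E + (12 + x) = 2.
Multiply by 8: 2·(2E) − 4·(2E) + 8·(12 + x) = 16, i.e. 96 + 8x − 2·(60 + 3x) = 16.
Collecting terms: 2x − 24 = 16, so 2x = 40, so x = 20.
Then 2E = 60 + 3·20 = 120, so E = 60, V = 2E/4 = 30, F = 12 + 20 = 32.

20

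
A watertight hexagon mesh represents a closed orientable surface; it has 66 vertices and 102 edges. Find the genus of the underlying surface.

2

Every face is a hexagon and each edge borders two faces, so 6F = 2·102, giving F = 34.
χ = V − E + F = 66 − 102 + 34 = -2.
For a closed orientable surface χ = 2 − 2g, so g = (2 − (-2))/2 = 2.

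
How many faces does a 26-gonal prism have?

28

A prism on an n-gon has two n-gon bases and n rectangular sides: V = 2·26 = 52, E = 3·26 = 78, F = 26 + 2 = 28.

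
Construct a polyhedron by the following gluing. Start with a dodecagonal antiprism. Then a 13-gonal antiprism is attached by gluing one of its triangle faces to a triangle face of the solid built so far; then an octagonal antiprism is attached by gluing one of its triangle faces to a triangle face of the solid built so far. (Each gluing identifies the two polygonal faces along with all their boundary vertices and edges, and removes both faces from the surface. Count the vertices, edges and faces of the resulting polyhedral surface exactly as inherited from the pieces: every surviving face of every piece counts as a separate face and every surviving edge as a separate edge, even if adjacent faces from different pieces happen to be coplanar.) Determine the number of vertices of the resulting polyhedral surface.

A dodecagonal antiprism: V=24, E=48, F=26.
Attach a 13-gonal antiprism (V=26, E=52, F=28) along a 3-gon: merge 3 vertices and 3 edges, delete both glued faces → V=47, E=97, F=52.
Attach an octagonal antiprism (V=16, E=32, F=18) along a 3-gon: merge 3 vertices and 3 edges, delete both glued faces → V=60, E=126, F=68.
Check: V − E + F = 60 − 126 + 68 = 2.

60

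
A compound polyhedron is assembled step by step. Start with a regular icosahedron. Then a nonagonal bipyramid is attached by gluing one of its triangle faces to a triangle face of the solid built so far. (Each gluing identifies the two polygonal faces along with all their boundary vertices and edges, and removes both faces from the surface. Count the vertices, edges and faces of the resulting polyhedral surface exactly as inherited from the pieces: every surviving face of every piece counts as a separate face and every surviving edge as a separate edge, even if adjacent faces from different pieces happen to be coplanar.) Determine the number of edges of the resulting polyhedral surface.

A regular icosahedron: V=12, E=30, F=20.
Attach a nonagonal bipyramid (V=11, E=27, F=18) along a 3-gon: merge 3 vertices and 3 edges, delete both glued faces → V=20, E=54, F=36.
Check: V − E + F = 20 − 54 + 36 = 2.

54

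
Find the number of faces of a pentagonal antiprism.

An antiprism on an n-gon has two n-gon caps and 2n triangles: V = 2·5 = 10, E = 4·5 = 20, F = 2·5 + 2 = 12.

12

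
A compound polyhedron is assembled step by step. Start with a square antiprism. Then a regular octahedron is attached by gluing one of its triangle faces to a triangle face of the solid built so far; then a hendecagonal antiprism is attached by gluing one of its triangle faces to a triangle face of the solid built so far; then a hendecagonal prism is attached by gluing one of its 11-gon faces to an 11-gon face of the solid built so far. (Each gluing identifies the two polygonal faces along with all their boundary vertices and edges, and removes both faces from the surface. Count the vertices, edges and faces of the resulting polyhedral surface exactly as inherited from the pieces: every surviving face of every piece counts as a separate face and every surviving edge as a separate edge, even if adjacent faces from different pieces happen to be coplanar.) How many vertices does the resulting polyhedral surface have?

41

A square antiprism: V=8, E=16, F=10.
Attach a regular octahedron (V=6, E=12, F=8) along a 3-gon: merge 3 vertices and 3 edges, delete both glued faces → V=11, E=25, F=16.
Attach a hendecagonal antiprism (V=22, E=44, F=24) along a 3-gon: merge 3 vertices and 3 edges, delete both glued faces → V=30, E=66, F=38.
Attach a hendecagonal prism (V=22, E=33, F=13) along an 11-gon: merge 11 vertices and 11 edges, delete both glued faces → V=41, E=88, F=49.
Check: V − E + F = 41 − 88 + 49 = 2.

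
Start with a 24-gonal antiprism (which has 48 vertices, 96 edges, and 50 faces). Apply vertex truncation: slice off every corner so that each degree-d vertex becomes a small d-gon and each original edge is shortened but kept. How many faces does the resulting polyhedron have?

98

Truncation replaces each original edge-end by a new vertex, so V′ = 2E = 192.
Each original edge survives, and each old vertex of degree d contributes d new edges; summing degrees gives Σd = 2E, so E′ = E + 2E = 3E = 288.
Each original face survives and each original vertex becomes one new face: F′ = F + V = 98.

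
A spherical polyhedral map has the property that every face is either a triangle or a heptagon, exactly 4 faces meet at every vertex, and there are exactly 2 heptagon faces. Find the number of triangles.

14

Let x be the number of triangles; then F = 2 + x.
Edge–face incidences: 2E = 7·2 + 3·x = 14 + 3x.
Every vertex has degree 4, so 4V = 2E.
Euler: V − E + F = 2 ⇒ (2E)/4 − E + (2 + x) = 2.
Multiply by 8: 2·(2E) − 4·(2E) + 8·(2 + x) = 16, i.e. 16 + 8x − 2·(14 + 3x) = 16.
Collecting terms: 2x − 12 = 16, so 2x = 28, so x = 14.
Then 2E = 14 + 3·14 = 56, so E = 28, V = 2E/4 = 14, F = 2 + 14 = 16.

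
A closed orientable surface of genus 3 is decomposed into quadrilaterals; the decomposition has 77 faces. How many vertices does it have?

χ = 2 − 2·3 = -4, and every face is a square so 4F = 2E.
E = 4·77/2 = 154. Then V = -4 + E − F = -4 + 154 − 77 = 73.

73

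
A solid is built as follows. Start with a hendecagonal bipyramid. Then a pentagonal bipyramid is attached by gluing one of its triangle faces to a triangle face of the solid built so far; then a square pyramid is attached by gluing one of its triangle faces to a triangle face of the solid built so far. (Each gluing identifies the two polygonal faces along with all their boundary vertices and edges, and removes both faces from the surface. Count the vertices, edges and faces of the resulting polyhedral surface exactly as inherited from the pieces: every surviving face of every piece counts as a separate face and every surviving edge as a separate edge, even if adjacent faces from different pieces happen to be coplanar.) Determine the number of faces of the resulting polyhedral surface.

A hendecagonal bipyramid: V=13, E=33, F=22.
Attach a pentagonal bipyramid (V=7, E=15, F=10) along a 3-gon: merge 3 vertices and 3 edges, delete both glued faces → V=17, E=45, F=30.
Attach a square pyramid (V=5, E=8, F=5) along a 3-gon: merge 3 vertices and 3 edges, delete both glued faces → V=19, E=50, F=33.
Check: V − E + F = 19 − 50 + 33 = 2.

33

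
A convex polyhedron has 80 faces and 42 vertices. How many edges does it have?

120

Here V − E + F = 2.
E = V + F − (2) = 42 + 80 − (2) = 120.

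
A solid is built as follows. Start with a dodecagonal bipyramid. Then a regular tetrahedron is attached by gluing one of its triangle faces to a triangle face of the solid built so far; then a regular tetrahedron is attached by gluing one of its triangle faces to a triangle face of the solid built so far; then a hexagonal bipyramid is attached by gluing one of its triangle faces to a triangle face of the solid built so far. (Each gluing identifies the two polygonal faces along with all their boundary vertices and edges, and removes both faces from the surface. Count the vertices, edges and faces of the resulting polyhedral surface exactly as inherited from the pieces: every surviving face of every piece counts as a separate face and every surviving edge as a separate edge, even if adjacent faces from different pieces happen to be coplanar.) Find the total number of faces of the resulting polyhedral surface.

38

A dodecagonal bipyramid: V=14, E=36, F=24.
Attach a regular tetrahedron (V=4, E=6, F=4) along a 3-gon: merge 3 vertices and 3 edges, delete both glued faces → V=15, E=39, F=26.
Attach a regular tetrahedron (V=4, E=6, F=4) along a 3-gon: merge 3 vertices and 3 edges, delete both glued faces → V=16, E=42, F=28.
Attach a hexagonal bipyramid (V=8, E=18, F=12) along a 3-gon: merge 3 vertices and 3 edges, delete both glued faces → V=21, E=57, F=38.
Check: V − E + F = 21 − 57 + 38 = 2.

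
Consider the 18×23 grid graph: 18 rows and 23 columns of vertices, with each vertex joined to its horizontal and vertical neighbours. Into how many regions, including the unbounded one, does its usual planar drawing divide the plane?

375

The grid has V = 18·23 = 414 vertices and E = 18·22 + 23·17 = 787 edges.
F = 2 − V + E = 2 − 414 + 787 = 375.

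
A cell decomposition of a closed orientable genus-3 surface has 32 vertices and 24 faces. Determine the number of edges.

For a closed orientable surface of genus 3, χ = 2 − 2·3 = -4.
E = V + F − (-4) = 32 + 24 − (-4) = 60.

60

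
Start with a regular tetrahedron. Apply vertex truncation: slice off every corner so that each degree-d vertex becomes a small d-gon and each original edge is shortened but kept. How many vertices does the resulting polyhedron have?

The base solid has V = 4, E = 6, F = 4.
Truncation replaces each original edge-end by a new vertex, so V′ = 2E = 12.
Each original edge survives, and each old vertex of degree d contributes d new edges; summing degrees gives Σd = 2E, so E′ = E + 2E = 3E = 18.
Each original face survives and each original vertex becomes one new face: F′ = F + V = 8.

12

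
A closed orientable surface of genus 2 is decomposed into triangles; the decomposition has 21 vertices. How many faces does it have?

χ = 2 − 2·2 = -2, and every face is a triangle so 3F = 2E.
V − E + F = -2 with E = 3F/2 gives 21 − (3/2 − 1)·F = -2, so F = 46 and E = 69.

46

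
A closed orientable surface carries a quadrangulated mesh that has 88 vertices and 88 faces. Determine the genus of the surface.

1

Every face is a square, so 2E = 4·88 = 352, giving E = 176.
χ = V − E + F = 88 − 176 + 88 = 0.
For a closed orientable surface χ = 2 − 2g, so g = (2 − (0))/2 = 1.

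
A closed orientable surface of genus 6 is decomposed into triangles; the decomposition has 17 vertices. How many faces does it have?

χ = 2 − 2·6 = -10, and every face is a triangle so 3F = 2E.
V − E + F = -10 with E = 3F/2 gives 17 − (3/2 − 1)·F = -10, so F = 54 and E = 81.

54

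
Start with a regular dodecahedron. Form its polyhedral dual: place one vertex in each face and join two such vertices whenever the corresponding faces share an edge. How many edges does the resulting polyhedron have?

The base solid has V = 20, E = 30, F = 12.
The dual swaps V and F and preserves E: V′ = F = 12, E′ = E = 30, F′ = V = 20.

30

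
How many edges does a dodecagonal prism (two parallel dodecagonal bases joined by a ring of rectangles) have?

36

A prism on an n-gon has two n-gon bases and n rectangular sides: V = 2·12 = 24, E = 3·12 = 36, F = 12 + 2 = 14.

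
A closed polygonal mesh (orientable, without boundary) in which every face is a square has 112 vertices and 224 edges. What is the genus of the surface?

Every face is a square and each edge borders two faces, so 4F = 2·224, giving F = 112.
χ = V − E + F = 112 − 224 + 112 = 0.
For a closed orientable surface χ = 2 − 2g, so g = (2 − (0))/2 = 1.

1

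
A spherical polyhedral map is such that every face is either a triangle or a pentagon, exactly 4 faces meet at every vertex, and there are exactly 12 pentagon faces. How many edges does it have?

Let x be the number of triangles; then F = 12 + x.
Edge–face incidences: 2E = 5·12 + 3·x = 60 + 3x.
Every vertex has degree 4, so 4V = 2E.
Euler: V − E + F = 2 ⇒ (2E)/4 − E + (12 + x) = 2.
Multiply by 8: 2·(2E) − 4·(2E) + 8·(12 + x) = 16, i.e. 96 + 8x − 2·(60 + 3x) = 16.
Collecting terms: 2x − 24 = 16, so 2x = 40, so x = 20.
Then 2E = 60 + 3·20 = 120, so E = 60, V = 2E/4 = 30, F = 12 + 20 = 32.

60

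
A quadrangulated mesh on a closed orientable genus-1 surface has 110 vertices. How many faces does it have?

χ = 2 − 2·1 = 0, and every face is a square so 4F = 2E.
V − E + F = 0 with E = 4F/2 gives 110 − (4/2 − 1)·F = 0, so F = 110 and E = 220.

110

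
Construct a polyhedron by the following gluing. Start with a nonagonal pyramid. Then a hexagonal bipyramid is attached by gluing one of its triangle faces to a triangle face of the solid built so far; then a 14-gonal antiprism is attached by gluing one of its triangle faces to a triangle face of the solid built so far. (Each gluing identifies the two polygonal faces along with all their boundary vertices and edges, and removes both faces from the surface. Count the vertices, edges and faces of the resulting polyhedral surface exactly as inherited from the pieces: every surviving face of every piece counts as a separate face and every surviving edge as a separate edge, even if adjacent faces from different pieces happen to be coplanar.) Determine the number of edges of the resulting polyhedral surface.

A nonagonal pyramid: V=10, E=18, F=10.
Attach a hexagonal bipyramid (V=8, E=18, F=12) along a 3-gon: merge 3 vertices and 3 edges, delete both glued faces → V=15, E=33, F=20.
Attach a 14-gonal antiprism (V=28, E=56, F=30) along a 3-gon: merge 3 vertices and 3 edges, delete both glued faces → V=40, E=86, F=48.
Check: V − E + F = 40 − 86 + 48 = 2.

86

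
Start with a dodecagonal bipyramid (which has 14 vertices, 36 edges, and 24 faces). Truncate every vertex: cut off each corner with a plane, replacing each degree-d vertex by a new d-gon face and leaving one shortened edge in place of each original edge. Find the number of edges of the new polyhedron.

Truncation replaces each original edge-end by a new vertex, so V′ = 2E = 72.
Each original edge survives, and each old vertex of degree d contributes d new edges; summing degrees gives Σd = 2E, so E′ = E + 2E = 3E = 108.
Each original face survives and each original vertex becomes one new face: F′ = F + V = 38.

108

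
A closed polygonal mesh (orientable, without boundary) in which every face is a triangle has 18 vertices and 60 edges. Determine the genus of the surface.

2

Every face is a triangle and each edge borders two faces, so 3F = 2·60, giving F = 40.
χ = V − E + F = 18 − 60 + 40 = -2.
For a closed orientable surface χ = 2 − 2g, so g = (2 − (-2))/2 = 2.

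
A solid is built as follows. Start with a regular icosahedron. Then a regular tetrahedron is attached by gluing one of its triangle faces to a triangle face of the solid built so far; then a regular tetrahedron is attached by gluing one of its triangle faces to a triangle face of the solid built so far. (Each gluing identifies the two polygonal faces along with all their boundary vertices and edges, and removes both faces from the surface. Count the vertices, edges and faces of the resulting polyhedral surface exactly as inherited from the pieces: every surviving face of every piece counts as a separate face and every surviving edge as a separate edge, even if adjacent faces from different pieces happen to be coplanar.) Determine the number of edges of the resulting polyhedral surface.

36

A regular icosahedron: V=12, E=30, F=20.
Attach a regular tetrahedron (V=4, E=6, F=4) along a 3-gon: merge 3 vertices and 3 edges, delete both glued faces → V=13, E=33, F=22.
Attach a regular tetrahedron (V=4, E=6, F=4) along a 3-gon: merge 3 vertices and 3 edges, delete both glued faces → V=14, E=36, F=24.
Check: V − E + F = 14 − 36 + 24 = 2.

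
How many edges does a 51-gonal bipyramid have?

153

A bipyramid over an n-gon has 2n triangular faces and n + 2 vertices: V = 51 + 2 = 53, E = 3·51 = 153, F = 2·51 = 102.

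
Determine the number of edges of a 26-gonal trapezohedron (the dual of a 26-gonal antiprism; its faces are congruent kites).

The n-trapezohedron (dual of the n-antiprism) has V = 2·26 + 2 = 54, E = 4·26 = 104, F = 2·26 = 52.

104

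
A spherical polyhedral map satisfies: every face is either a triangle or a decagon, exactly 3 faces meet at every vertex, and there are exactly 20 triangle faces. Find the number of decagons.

Let x be the number of decagons; then F = 20 + x.
Edge–face incidences: 2E = 3·20 + 10·x = 60 + 10x.
Every vertex has degree 3, so 3V = 2E.
Euler: V − E + F = 2 ⇒ (2E)/3 − E + (20 + x) = 2.
Multiply by 6: 2·(2E) − 3·(2E) + 6·(20 + x) = 12, i.e. 120 + 6x − (60 + 10x) = 12.
Collecting terms: −4x + 60 = 12, so −4x = −48, so x = 12.
Then 2E = 60 + 10·12 = 180, so E = 90, V = 2E/3 = 60, F = 20 + 12 = 32.

12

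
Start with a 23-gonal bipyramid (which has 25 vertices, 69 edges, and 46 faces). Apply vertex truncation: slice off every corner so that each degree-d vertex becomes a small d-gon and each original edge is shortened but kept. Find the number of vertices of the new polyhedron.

138

Truncation replaces each original edge-end by a new vertex, so V′ = 2E = 138.
Each original edge survives, and each old vertex of degree d contributes d new edges; summing degrees gives Σd = 2E, so E′ = E + 2E = 3E = 207.
Each original face survives and each original vertex becomes one new face: F′ = F + V = 71.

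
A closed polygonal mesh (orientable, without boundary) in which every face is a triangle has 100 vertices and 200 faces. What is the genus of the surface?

1

Every face is a triangle, so 2E = 3·200 = 600, giving E = 300.
χ = V − E + F = 100 − 300 + 200 = 0.
For a closed orientable surface χ = 2 − 2g, so g = (2 − (0))/2 = 1.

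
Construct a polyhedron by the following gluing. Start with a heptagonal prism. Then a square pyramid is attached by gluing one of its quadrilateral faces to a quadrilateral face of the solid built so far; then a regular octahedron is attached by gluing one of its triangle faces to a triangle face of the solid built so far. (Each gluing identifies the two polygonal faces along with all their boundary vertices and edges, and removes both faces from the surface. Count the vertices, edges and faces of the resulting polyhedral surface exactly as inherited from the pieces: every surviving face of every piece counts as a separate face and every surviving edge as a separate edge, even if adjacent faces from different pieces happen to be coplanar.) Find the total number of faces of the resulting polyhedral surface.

18

A heptagonal prism: V=14, E=21, F=9.
Attach a square pyramid (V=5, E=8, F=5) along a 4-gon: merge 4 vertices and 4 edges, delete both glued faces → V=15, E=25, F=12.
Attach a regular octahedron (V=6, E=12, F=8) along a 3-gon: merge 3 vertices and 3 edges, delete both glued faces → V=18, E=34, F=18.
Check: V − E + F = 18 − 34 + 18 = 2.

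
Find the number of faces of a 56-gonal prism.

58

A prism on an n-gon has two n-gon bases and n rectangular sides: V = 2·56 = 112, E = 3·56 = 168, F = 56 + 2 = 58.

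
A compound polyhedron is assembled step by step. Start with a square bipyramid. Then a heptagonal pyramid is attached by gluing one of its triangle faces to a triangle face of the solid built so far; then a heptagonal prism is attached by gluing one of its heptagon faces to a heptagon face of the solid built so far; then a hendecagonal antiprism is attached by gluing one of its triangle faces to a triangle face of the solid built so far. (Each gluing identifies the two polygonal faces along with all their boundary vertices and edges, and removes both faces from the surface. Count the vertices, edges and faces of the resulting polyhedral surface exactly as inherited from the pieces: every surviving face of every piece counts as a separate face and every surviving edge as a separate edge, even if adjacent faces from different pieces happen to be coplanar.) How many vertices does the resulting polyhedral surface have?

A square bipyramid: V=6, E=12, F=8.
Attach a heptagonal pyramid (V=8, E=14, F=8) along a 3-gon: merge 3 vertices and 3 edges, delete both glued faces → V=11, E=23, F=14.
Attach a heptagonal prism (V=14, E=21, F=9) along a 7-gon: merge 7 vertices and 7 edges, delete both glued faces → V=18, E=37, F=21.
Attach a hendecagonal antiprism (V=22, E=44, F=24) along a 3-gon: merge 3 vertices and 3 edges, delete both glued faces → V=37, E=78, F=43.
Check: V − E + F = 37 − 78 + 43 = 2.

37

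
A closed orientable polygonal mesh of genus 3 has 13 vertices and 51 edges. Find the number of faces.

For a closed orientable surface of genus 3, χ = 2 − 2·3 = -4.
F = -4 − V + E = -4 − 13 + 51 = 34.

34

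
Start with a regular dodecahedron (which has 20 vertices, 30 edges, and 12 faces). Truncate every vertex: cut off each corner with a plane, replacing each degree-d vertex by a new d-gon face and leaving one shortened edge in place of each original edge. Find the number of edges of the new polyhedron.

90

Truncation replaces each original edge-end by a new vertex, so V′ = 2E = 60.
Each original edge survives, and each old vertex of degree d contributes d new edges; summing degrees gives Σd = 2E, so E′ = E + 2E = 3E = 90.
Each original face survives and each original vertex becomes one new face: F′ = F + V = 32.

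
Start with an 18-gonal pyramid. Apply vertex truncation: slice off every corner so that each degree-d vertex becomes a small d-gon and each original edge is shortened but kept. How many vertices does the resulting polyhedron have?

The base solid has V = 19, E = 36, F = 19.
Truncation replaces each original edge-end by a new vertex, so V′ = 2E = 72.
Each original edge survives, and each old vertex of degree d contributes d new edges; summing degrees gives Σd = 2E, so E′ = E + 2E = 3E = 108.
Each original face survives and each original vertex becomes one new face: F′ = F + V = 38.

72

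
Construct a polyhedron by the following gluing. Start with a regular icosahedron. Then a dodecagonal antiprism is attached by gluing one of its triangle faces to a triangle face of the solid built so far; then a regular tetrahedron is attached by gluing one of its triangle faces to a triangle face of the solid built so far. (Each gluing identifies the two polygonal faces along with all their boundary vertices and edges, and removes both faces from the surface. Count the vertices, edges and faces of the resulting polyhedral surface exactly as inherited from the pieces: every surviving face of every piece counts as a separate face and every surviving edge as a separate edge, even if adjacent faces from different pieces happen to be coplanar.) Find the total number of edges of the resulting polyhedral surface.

A regular icosahedron: V=12, E=30, F=20.
Attach a dodecagonal antiprism (V=24, E=48, F=26) along a 3-gon: merge 3 vertices and 3 edges, delete both glued faces → V=33, E=75, F=44.
Attach a regular tetrahedron (V=4, E=6, F=4) along a 3-gon: merge 3 vertices and 3 edges, delete both glued faces → V=34, E=78, F=46.
Check: V − E + F = 34 − 78 + 46 = 2.

78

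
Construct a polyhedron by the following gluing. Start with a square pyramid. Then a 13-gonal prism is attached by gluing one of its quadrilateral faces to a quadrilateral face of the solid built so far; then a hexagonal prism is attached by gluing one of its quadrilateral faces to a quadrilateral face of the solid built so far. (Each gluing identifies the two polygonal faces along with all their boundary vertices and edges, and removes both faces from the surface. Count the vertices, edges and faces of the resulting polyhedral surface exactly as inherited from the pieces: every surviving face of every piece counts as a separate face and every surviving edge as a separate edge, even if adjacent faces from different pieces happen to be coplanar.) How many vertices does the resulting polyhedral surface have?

35

A square pyramid: V=5, E=8, F=5.
Attach a 13-gonal prism (V=26, E=39, F=15) along a 4-gon: merge 4 vertices and 4 edges, delete both glued faces → V=27, E=43, F=18.
Attach a hexagonal prism (V=12, E=18, F=8) along a 4-gon: merge 4 vertices and 4 edges, delete both glued faces → V=35, E=57, F=24.
Check: V − E + F = 35 − 57 + 24 = 2.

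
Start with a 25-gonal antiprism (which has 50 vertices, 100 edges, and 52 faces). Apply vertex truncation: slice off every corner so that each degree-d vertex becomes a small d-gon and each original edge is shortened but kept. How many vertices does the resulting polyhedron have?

200

Truncation replaces each original edge-end by a new vertex, so V′ = 2E = 200.
Each original edge survives, and each old vertex of degree d contributes d new edges; summing degrees gives Σd = 2E, so E′ = E + 2E = 3E = 300.
Each original face survives and each original vertex becomes one new face: F′ = F + V = 102.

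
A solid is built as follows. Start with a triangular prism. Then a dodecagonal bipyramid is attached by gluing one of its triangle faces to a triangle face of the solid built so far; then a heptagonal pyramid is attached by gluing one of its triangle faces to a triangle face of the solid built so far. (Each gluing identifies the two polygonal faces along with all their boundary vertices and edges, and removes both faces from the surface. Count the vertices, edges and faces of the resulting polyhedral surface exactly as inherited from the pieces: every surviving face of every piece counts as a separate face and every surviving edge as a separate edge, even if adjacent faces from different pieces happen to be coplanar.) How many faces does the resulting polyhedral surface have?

33

A triangular prism: V=6, E=9, F=5.
Attach a dodecagonal bipyramid (V=14, E=36, F=24) along a 3-gon: merge 3 vertices and 3 edges, delete both glued faces → V=17, E=42, F=27.
Attach a heptagonal pyramid (V=8, E=14, F=8) along a 3-gon: merge 3 vertices and 3 edges, delete both glued faces → V=22, E=53, F=33.
Check: V − E + F = 22 − 53 + 33 = 2.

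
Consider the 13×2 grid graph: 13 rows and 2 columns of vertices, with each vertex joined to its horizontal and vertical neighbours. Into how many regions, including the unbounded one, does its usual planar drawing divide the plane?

The grid has V = 13·2 = 26 vertices and E = 13·1 + 2·12 = 37 edges.
F = 2 − V + E = 2 − 26 + 37 = 13.

13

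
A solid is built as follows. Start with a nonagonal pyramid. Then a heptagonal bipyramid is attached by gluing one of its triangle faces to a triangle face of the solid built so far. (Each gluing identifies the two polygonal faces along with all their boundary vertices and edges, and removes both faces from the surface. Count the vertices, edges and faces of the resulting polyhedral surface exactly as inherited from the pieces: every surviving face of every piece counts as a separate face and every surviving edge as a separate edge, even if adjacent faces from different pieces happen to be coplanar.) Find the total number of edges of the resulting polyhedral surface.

36

A nonagonal pyramid: V=10, E=18, F=10.
Attach a heptagonal bipyramid (V=9, E=21, F=14) along a 3-gon: merge 3 vertices and 3 edges, delete both glued faces → V=16, E=36, F=22.
Check: V − E + F = 16 − 36 + 22 = 2.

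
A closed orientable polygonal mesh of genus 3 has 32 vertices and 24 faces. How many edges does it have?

60

For a closed orientable surface of genus 3, χ = 2 − 2·3 = -4.
E = V + F − (-4) = 32 + 24 − (-4) = 60.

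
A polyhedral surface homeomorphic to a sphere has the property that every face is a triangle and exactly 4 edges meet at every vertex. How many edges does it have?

12

Each face has 3 edges and each edge borders two faces, so 2E = 3F.
Each vertex has degree 4, so 4V = 2E and hence V = 3F/4.
Euler: V − E + F = 2 ⇒ (3F/4) − (3F/2) + F = 2.
Multiply by 8: (6 − 12 + 8)F = 16, i.e. 2F = 16.
So F = 8, E = 3·8/2 = 12, V = 3·8/4 = 6.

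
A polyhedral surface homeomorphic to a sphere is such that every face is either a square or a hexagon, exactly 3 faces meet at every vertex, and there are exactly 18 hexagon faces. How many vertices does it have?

Let x be the number of squares; then F = 18 + x.
Edge–face incidences: 2E = 6·18 + 4·x = 108 + 4x.
Every vertex has degree 3, so 3V = 2E.
Euler: V − E + F = 2 ⇒ (2E)/3 − E + (18 + x) = 2.
Multiply by 6: 2·(2E) − 3·(2E) + 6·(18 + x) = 12, i.e. 108 + 6x − (108 + 4x) = 12.
Collecting terms: 2x = 12, so x = 6.
Then 2E = 108 + 4·6 = 132, so E = 66, V = 2E/3 = 44, F = 18 + 6 = 24.

44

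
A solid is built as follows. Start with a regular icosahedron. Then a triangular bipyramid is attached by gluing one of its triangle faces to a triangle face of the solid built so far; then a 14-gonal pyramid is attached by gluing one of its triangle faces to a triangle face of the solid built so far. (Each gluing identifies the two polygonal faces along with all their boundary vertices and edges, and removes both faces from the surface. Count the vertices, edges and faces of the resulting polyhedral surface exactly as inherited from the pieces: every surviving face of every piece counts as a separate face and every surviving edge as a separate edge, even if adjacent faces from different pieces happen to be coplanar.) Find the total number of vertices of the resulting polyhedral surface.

26

A regular icosahedron: V=12, E=30, F=20.
Attach a triangular bipyramid (V=5, E=9, F=6) along a 3-gon: merge 3 vertices and 3 edges, delete both glued faces → V=14, E=36, F=24.
Attach a 14-gonal pyramid (V=15, E=28, F=15) along a 3-gon: merge 3 vertices and 3 edges, delete both glued faces → V=26, E=61, F=37.
Check: V − E + F = 26 − 61 + 37 = 2.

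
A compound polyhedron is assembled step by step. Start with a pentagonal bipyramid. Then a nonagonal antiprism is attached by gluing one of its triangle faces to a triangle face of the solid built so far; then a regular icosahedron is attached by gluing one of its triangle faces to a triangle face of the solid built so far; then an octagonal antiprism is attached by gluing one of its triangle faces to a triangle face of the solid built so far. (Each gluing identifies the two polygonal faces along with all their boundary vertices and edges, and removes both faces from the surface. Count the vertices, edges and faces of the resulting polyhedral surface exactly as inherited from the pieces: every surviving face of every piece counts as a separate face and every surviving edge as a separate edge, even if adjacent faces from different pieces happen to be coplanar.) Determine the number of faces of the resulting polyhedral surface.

62

A pentagonal bipyramid: V=7, E=15, F=10.
Attach a nonagonal antiprism (V=18, E=36, F=20) along a 3-gon: merge 3 vertices and 3 edges, delete both glued faces → V=22, E=48, F=28.
Attach a regular icosahedron (V=12, E=30, F=20) along a 3-gon: merge 3 vertices and 3 edges, delete both glued faces → V=31, E=75, F=46.
Attach an octagonal antiprism (V=16, E=32, F=18) along a 3-gon: merge 3 vertices and 3 edges, delete both glued faces → V=44, E=104, F=62.
Check: V − E + F = 44 − 104 + 62 = 2.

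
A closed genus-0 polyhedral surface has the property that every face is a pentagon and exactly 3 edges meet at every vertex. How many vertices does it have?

20

Each face has 5 edges and each edge borders two faces, so 2E = 5F.
Each vertex has degree 3, so 3V = 2E and hence V = 5F/3.
Euler: V − E + F = 2 ⇒ (5F/3) − (5F/2) + F = 2.
Multiply by 6: (10 − 15 + 6)F = 12, i.e. 1F = 12.
So F = 12, E = 5·12/2 = 30, V = 5·12/3 = 20.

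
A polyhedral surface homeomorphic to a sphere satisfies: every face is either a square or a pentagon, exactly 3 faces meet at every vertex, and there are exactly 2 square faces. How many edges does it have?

Let x be the number of pentagons; then F = 2 + x.
Edge–face incidences: 2E = 4·2 + 5·x = 8 + 5x.
Every vertex has degree 3, so 3V = 2E.
Euler: V − E + F = 2 ⇒ (2E)/3 − E + (2 + x) = 2.
Multiply by 6: 2·(2E) − 3·(2E) + 6·(2 + x) = 12, i.e. 12 + 6x − (8 + 5x) = 12.
Collecting terms: x + 4 = 12, so x = 8.
Then 2E = 8 + 5·8 = 48, so E = 24, V = 2E/3 = 16, F = 2 + 8 = 10.

24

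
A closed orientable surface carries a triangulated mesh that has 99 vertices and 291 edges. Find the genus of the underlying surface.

0

Every face is a triangle and each edge borders two faces, so 3F = 2·291, giving F = 194.
χ = V − E + F = 99 − 291 + 194 = 2.
For a closed orientable surface χ = 2 − 2g, so g = (2 − (2))/2 = 0.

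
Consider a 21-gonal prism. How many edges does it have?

63

A prism on an n-gon has two n-gon bases and n rectangular sides: V = 2·21 = 42, E = 3·21 = 63, F = 21 + 2 = 23.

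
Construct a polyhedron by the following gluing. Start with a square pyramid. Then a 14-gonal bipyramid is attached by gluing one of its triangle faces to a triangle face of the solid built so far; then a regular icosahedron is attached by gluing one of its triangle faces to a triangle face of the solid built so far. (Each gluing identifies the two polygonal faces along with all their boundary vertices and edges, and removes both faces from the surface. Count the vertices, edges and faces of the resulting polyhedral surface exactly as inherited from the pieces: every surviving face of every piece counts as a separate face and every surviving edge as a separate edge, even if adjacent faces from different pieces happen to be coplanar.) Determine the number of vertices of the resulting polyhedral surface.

27

A square pyramid: V=5, E=8, F=5.
Attach a 14-gonal bipyramid (V=16, E=42, F=28) along a 3-gon: merge 3 vertices and 3 edges, delete both glued faces → V=18, E=47, F=31.
Attach a regular icosahedron (V=12, E=30, F=20) along a 3-gon: merge 3 vertices and 3 edges, delete both glued faces → V=27, E=74, F=49.
Check: V − E + F = 27 − 74 + 49 = 2.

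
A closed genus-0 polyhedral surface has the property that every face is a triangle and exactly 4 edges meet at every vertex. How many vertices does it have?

6

Each face has 3 edges and each edge borders two faces, so 2E = 3F.
Each vertex has degree 4, so 4V = 2E and hence V = 3F/4.
Euler: V − E + F = 2 ⇒ (3F/4) − (3F/2) + F = 2.
Multiply by 8: (6 − 12 + 8)F = 16, i.e. 2F = 16.
So F = 8, E = 3·8/2 = 12, V = 3·8/4 = 6.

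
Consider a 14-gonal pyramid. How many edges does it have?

28

A pyramid on an n-gon base has one n-gon and n triangles: V = 14 + 1 = 15, E = 2·14 = 28, F = 14 + 1 = 15.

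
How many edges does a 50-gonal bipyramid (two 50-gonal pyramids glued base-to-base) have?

A bipyramid over an n-gon has 2n triangular faces and n + 2 vertices: V = 50 + 2 = 52, E = 3·50 = 150, F = 2·50 = 100.
Check: V − E + F = 52 − 150 + 100 = 2.

150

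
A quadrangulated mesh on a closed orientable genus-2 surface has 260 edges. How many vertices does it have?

128

χ = 2 − 2·2 = -2, and every face is a square so 4F = 2E.
F = 2E/4 = 130. Then V = -2 + E − F = -2 + 260 − 130 = 128.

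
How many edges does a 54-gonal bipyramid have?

162

A bipyramid over an n-gon has 2n triangular faces and n + 2 vertices: V = 54 + 2 = 56, E = 3·54 = 162, F = 2·54 = 108.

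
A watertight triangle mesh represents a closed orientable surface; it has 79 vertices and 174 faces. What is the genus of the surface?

Every face is a triangle, so 2E = 3·174 = 522, giving E = 261.
χ = V − E + F = 79 − 261 + 174 = -8.
For a closed orientable surface χ = 2 − 2g, so g = (2 − (-8))/2 = 5.

5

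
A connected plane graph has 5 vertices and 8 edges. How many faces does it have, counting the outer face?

Euler's formula for a connected plane graph: V − E + F = 2, so F = 2 − 5 + 8 = 5.

5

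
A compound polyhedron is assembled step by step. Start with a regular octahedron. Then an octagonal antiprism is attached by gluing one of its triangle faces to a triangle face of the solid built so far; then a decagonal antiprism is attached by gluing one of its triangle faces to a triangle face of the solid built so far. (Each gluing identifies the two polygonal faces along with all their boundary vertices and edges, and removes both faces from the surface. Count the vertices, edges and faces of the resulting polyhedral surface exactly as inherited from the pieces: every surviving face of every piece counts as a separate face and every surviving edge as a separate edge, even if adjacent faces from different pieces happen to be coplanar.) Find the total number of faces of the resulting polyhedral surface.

44

A regular octahedron: V=6, E=12, F=8.
Attach an octagonal antiprism (V=16, E=32, F=18) along a 3-gon: merge 3 vertices and 3 edges, delete both glued faces → V=19, E=41, F=24.
Attach a decagonal antiprism (V=20, E=40, F=22) along a 3-gon: merge 3 vertices and 3 edges, delete both glued faces → V=36, E=78, F=44.
Check: V − E + F = 36 − 78 + 44 = 2.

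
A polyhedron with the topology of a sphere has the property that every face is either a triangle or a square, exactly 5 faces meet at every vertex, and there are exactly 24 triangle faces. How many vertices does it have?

Let x be the number of squares; then F = 24 + x.
Edge–face incidences: 2E = 3·24 + 4·x = 72 + 4x.
Every vertex has degree 5, so 5V = 2E.
Euler: V − E + F = 2 ⇒ (2E)/5 − E + (24 + x) = 2.
Multiply by 10: 2·(2E) − 5·(2E) + 10·(24 + x) = 20, i.e. 240 + 10x − 3·(72 + 4x) = 20.
Collecting terms: −2x + 24 = 20, so −2x = −4, so x = 2.
Then 2E = 72 + 4·2 = 80, so E = 40, V = 2E/5 = 16, F = 24 + 2 = 26.

16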